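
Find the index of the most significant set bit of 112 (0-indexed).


0b1110000. Highest set bit at position 6

6


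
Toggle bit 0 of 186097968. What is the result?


186097968 ^ (1 << 0) = 186097968 ^ 1 = 186097969

186097969


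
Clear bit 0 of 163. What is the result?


163 & ~(1 << 0) = 162

162


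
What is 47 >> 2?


0b101111 >> 2 = 0b1011 = 11

11


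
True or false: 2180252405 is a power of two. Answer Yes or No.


0b10000001111101000000001011110101. Multiple bits set => No

No


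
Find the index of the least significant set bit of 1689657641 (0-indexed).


0b1100100101101100010000100101001. Lowest set bit at position 0

0


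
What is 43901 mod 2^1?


43901 & 1 = 1

1


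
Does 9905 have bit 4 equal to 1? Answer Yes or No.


0b10011010110001, bit 4 = 1. Yes

Yes


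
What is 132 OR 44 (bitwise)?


0b10000100 | 0b101100 = 0b10101100 = 172

172


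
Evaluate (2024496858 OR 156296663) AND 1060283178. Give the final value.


Step 1: 2024496858 | 156296663 = 2046558175
Step 2: 2046558175 & 1060283178 = 959619850

959619850


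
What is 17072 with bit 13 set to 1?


17072 | (1 << 13) = 17072 | 8192 = 25264

25264


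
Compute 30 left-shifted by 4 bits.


0b11110 << 4 = 0b111100000 = 480

480


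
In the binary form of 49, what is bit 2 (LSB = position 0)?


0b110001, position 2 = 0

0


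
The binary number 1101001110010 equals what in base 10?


1101001110010 in decimal = 6770

6770


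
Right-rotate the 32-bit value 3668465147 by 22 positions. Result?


Rotate 0b11011010101010000101010111111011 right by 22 (32-bit) = 0b10100001010101111110111101101010 = 2706894698

2706894698


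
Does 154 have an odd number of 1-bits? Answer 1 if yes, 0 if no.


0b10011010 has 4 ones => parity 0

0


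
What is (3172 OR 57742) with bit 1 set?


Step 1: 3172 | 57742 = 60910
Step 2: 60910 | (1 << 1) = 60910 | 2 = 60910

60910


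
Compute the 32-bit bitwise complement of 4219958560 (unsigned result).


~0b11111011100001110111010100100000 = 0b100011110001000101011011111 = 75008735 (32-bit unsigned)

75008735


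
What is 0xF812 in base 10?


F812 hex = 63506 decimal

63506


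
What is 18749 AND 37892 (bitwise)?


0b100100100111101 & 0b1001010000000100 = 0b100 = 4

4


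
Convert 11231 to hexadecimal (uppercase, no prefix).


11231 = 2BDF hex

2BDF


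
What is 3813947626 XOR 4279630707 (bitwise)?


0b11100011010101000011100011101010 ^ 0b11111111000101011111101101110011 = 0b11100010000011100001110011001 = 474071961

474071961


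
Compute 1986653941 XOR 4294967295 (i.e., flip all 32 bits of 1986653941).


1986653941 ^ 4294967295 = 2308313354

2308313354


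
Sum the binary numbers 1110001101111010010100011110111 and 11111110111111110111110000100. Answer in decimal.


1110001101111010010100011110111 + 11111110111111110111110000100 = 10010001100111010001100001111011 = 2442991739

2442991739


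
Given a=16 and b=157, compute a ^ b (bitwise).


16 ^ 157 = 141

141


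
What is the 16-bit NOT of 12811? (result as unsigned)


~0b11001000001011 = 0b1100110111110100 = 52724 (16-bit unsigned)

52724


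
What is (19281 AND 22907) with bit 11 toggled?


Step 1: 19281 & 22907 = 18769
Step 2: 18769 ^ (1 << 11) = 18769 ^ 2048 = 16721

16721


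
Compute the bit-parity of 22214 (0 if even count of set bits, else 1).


0b101011011000110 has 8 ones => parity 0

0


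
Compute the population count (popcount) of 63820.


0b1111100101001100 has 9 set bits

9


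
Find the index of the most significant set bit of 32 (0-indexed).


0b100000. Highest set bit at position 5

5


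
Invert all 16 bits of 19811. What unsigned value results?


19811 ^ 65535 = 45724

45724


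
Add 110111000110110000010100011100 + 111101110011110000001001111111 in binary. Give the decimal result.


110111000110110000010100011100 + 111101110011110000001001111111 = 1110100111010100000011110011011 = 1961494427

1961494427


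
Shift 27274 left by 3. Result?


0b110101010001010 << 3 = 0b110101010001010000 = 218192

218192


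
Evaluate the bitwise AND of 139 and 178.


0b10001011 & 0b10110010 = 0b10000010 = 130

130


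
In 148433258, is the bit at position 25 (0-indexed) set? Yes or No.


0b1000110110001110100101101010, bit 25 = 0. No

No


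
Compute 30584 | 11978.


0b111011101111000 | 0b10111011001010 = 0b111111111111010 = 32762

32762


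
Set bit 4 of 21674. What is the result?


21674 | (1 << 4) = 21674 | 16 = 21690

21690


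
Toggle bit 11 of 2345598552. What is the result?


2345598552 ^ (1 << 11) = 2345598552 ^ 2048 = 2345596504

2345596504


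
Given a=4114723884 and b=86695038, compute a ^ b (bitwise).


4114723884 ^ 86695038 = 4033570898

4033570898


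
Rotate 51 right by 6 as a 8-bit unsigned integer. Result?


Rotate 0b110011 right by 6 (8-bit) = 0b11001100 = 204

204


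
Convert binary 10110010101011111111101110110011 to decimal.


10110010101011111111101110110011 in decimal = 2997877683

2997877683


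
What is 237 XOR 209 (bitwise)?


0b11101101 ^ 0b11010001 = 0b111100 = 60

60


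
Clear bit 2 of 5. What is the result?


5 & ~(1 << 2) = 1

1


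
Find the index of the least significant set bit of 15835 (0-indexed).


0b11110111011011. Lowest set bit at position 0

0


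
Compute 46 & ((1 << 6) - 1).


46 & 63 = 46

46


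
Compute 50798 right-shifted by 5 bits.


0b1100011001101110 >> 5 = 0b11000110011 = 1587

1587


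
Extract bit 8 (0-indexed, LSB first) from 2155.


0b100001101011, position 8 = 0

0


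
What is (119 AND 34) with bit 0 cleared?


Step 1: 119 & 34 = 34
Step 2: 34 & ~(1 << 0) = 34

34


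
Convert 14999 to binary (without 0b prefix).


14999 = 11101010010111 in binary

11101010010111


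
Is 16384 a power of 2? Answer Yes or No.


0b100000000000000. Only one bit set => Yes

Yes


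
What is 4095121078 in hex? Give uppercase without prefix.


4095121078 = F41696B6 hex

F41696B6


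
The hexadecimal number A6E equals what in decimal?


A6E hex = 2670 decimal

2670


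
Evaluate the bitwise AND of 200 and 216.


0b11001000 & 0b11011000 = 0b11001000 = 200

200


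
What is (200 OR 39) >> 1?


Step 1: 200 | 39 = 239
Step 2: 239 >> 1 = 119

119


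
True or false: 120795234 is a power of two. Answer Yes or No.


0b111001100110011000001100010. Multiple bits set => No

No


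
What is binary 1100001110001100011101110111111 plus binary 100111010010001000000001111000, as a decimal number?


1100001110001100011101110111111 + 100111010010001000000001111000 = 10001001000011101011110000110111 = 2299444279

2299444279


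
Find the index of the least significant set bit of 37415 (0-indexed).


0b1001001000100111. Lowest set bit at position 0

0


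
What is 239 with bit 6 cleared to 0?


239 & ~(1 << 6) = 175

175


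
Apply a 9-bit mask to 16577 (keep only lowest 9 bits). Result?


16577 & 511 = 193

193


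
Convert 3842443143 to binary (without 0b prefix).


3842443143 = 11100101000001110000011110000111 in binary

11100101000001110000011110000111


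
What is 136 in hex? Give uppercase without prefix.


136 = 88 hex

88


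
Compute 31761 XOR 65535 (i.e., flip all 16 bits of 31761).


31761 ^ 65535 = 33774

33774


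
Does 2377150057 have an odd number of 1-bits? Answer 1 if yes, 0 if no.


0b10001101101100000110111001101001 has 16 ones => parity 0

0


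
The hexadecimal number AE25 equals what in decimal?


AE25 hex = 44581 decimal

44581


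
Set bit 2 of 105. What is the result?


105 | (1 << 2) = 105 | 4 = 109

109


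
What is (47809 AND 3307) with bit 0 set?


Step 1: 47809 & 3307 = 2241
Step 2: 2241 | (1 << 0) = 2241 | 1 = 2241

2241


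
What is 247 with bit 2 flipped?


247 ^ (1 << 2) = 247 ^ 4 = 243

243


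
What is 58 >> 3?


0b111010 >> 3 = 0b111 = 7

7


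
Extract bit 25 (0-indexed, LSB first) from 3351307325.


0b11000111110000001110010000111101, position 25 = 1

1


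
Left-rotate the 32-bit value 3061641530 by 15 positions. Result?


Rotate 0b10110110011111001111000100111010 left by 15 (32-bit) = 0b1111000100111010101101100111110 = 2023578430

2023578430


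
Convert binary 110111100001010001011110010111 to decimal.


110111100001010001011110010111 in decimal = 931469207

931469207


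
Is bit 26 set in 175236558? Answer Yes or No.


0b1010011100011110010111001110, bit 26 = 0. No

No


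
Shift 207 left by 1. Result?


0b11001111 << 1 = 0b110011110 = 414

414


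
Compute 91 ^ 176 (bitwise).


0b1011011 ^ 0b10110000 = 0b11101011 = 235

235


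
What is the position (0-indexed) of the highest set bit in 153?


0b10011001. Highest set bit at position 7

7


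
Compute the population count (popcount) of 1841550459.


0b1101101110000111101010001111011 has 19 set bits

19


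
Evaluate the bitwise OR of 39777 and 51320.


0b1001101101100001 | 0b1100100001111000 = 0b1101101101111001 = 56185

56185


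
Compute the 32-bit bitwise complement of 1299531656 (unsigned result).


~0b1001101011101010100011110001000 = 0b10110010100010101011100001110111 = 2995435639 (32-bit unsigned)

2995435639


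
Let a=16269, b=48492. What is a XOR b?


16269 ^ 48492 = 33505

33505


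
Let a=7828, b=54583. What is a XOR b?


7828 ^ 54583 = 52131

52131


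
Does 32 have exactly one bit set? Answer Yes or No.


0b100000. Only one bit set => Yes

Yes


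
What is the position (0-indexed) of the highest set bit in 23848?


0b101110100101000. Highest set bit at position 14

14


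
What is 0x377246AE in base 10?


377246AE hex = 930236078 decimal

930236078


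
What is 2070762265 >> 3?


0b1111011011011010101001100011001 >> 3 = 0b1111011011011010101001100011 = 258845283

258845283


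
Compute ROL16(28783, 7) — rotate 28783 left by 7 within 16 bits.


Rotate 0b111000001101111 left by 7 (16-bit) = 0b11011110111000 = 14264

14264


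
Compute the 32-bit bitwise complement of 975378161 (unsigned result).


~0b111010001000110001011011110001 = 0b11000101110111001110100100001110 = 3319589134 (32-bit unsigned)

3319589134


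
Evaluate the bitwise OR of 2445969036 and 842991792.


0b10010001110010101000011010001100 | 0b110010001111110000100010110000 = 0b10110011111111111000111010111100 = 3019869884

3019869884


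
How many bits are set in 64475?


0b1111101111011011 has 13 set bits

13


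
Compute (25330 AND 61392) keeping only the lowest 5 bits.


Step 1: 25330 & 61392 = 25296
Step 2: 25296 & 31 = 16

16


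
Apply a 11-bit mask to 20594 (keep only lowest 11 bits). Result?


20594 & 2047 = 114

114


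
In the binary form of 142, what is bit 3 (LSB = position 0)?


0b10001110, position 3 = 1

1


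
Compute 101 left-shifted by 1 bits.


0b1100101 << 1 = 0b11001010 = 202

202


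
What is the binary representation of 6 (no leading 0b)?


6 = 110 in binary

110


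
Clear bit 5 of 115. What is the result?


115 & ~(1 << 5) = 83

83


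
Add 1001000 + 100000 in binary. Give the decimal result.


1001000 + 100000 = 1101000 = 104

104


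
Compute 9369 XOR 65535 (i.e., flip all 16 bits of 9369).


9369 ^ 65535 = 56166

56166


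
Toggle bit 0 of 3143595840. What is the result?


3143595840 ^ (1 << 0) = 3143595840 ^ 1 = 3143595841

3143595841


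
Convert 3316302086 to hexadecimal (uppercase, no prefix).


3316302086 = C5AAC106 hex

C5AAC106


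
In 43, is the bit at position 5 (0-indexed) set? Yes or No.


0b101011, bit 5 = 1. Yes

Yes


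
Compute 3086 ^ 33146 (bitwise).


0b110000001110 ^ 0b1000000101111010 = 0b1000110101110100 = 36212

36212


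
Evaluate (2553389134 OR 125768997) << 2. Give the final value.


Step 1: 2553389134 | 125768997 = 2675946863
Step 2: 2675946863 << 2 = 10703787452

10703787452


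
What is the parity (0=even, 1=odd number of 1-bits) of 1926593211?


0b1110010110101010111101010111011 has 20 ones => parity 0

0


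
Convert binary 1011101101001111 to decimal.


1011101101001111 in decimal = 47951

47951


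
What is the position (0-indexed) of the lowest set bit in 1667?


0b11010000011. Lowest set bit at position 0

0


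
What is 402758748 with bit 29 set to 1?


402758748 | (1 << 29) = 402758748 | 536870912 = 939629660

939629660


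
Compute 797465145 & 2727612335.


0b101111100010000101101000111001 & 0b10100010100101000000111110101111 = 0b100010100000000000101000101001 = 578816553

578816553


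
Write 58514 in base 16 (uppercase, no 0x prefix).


58514 = E492 hex

E492


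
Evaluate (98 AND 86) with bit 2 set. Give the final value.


Step 1: 98 & 86 = 66
Step 2: 66 | (1 << 2) = 66 | 4 = 70

70


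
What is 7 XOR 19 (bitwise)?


0b111 ^ 0b10011 = 0b10100 = 20

20


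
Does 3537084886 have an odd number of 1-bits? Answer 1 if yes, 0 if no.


0b11010010110100111010000111010110 has 17 ones => parity 1

1


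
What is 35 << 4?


0b100011 << 4 = 0b1000110000 = 560

560


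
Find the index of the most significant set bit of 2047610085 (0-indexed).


0b1111010000011000000110011100101. Highest set bit at position 30

30


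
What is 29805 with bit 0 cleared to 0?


29805 & ~(1 << 0) = 29804

29804


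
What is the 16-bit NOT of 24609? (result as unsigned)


~0b110000000100001 = 0b1001111111011110 = 40926 (16-bit unsigned)

40926


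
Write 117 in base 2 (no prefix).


117 = 1110101 in binary

1110101


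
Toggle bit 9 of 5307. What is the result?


5307 ^ (1 << 9) = 5307 ^ 512 = 5819

5819


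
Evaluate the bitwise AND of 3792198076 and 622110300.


0b11100010000010000101100110111100 & 0b100101000101001010011001011100 = 0b100000000000000000000000011100 = 536870940

536870940


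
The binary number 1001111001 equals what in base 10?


1001111001 in decimal = 633

633


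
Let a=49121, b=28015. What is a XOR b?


49121 ^ 28015 = 53902

53902


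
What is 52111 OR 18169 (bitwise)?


0b1100101110001111 | 0b100011011111001 = 0b1100111111111111 = 53247

53247


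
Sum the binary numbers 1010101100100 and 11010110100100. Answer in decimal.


1010101100100 + 11010110100100 = 100101100001000 = 19208

19208


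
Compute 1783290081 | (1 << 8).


1783290081 | (1 << 8) = 1783290081 | 256 = 1783290337

1783290337


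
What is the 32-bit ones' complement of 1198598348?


1198598348 ^ 4294967295 = 3096368947

3096368947


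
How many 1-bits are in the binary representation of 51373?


0b1100100010101101 has 8 set bits

8


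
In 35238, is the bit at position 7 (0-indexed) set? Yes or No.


0b1000100110100110, bit 7 = 1. Yes

Yes


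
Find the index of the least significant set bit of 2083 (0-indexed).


0b100000100011. Lowest set bit at position 0

0


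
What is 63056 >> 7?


0b1111011001010000 >> 7 = 0b111101100 = 492

492


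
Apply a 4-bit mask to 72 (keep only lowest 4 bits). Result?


72 & 15 = 8

8


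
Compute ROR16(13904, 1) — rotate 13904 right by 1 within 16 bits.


Rotate 0b11011001010000 right by 1 (16-bit) = 0b1101100101000 = 6952

6952


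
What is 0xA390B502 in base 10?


A390B502 hex = 2744169730 decimal

2744169730


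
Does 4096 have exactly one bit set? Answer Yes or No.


0b1000000000000. Only one bit set => Yes

Yes


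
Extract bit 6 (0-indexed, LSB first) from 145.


0b10010001, position 6 = 0

0


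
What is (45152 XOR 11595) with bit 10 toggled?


Step 1: 45152 ^ 11595 = 40235
Step 2: 40235 ^ (1 << 10) = 40235 ^ 1024 = 39211

39211


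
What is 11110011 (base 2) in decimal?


11110011 in decimal = 243

243


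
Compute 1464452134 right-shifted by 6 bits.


0b1010111010010011100010000100110 >> 6 = 0b1010111010010011100010000 = 22882064

22882064


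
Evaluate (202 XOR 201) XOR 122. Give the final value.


Step 1: 202 ^ 201 = 3
Step 2: 3 ^ 122 = 121

121


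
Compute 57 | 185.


0b111001 | 0b10111001 = 0b10111001 = 185

185


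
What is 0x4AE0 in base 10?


4AE0 hex = 19168 decimal

19168


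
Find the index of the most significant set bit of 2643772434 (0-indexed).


0b10011101100101001100010000010010. Highest set bit at position 31

31


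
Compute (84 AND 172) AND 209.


Step 1: 84 & 172 = 4
Step 2: 4 & 209 = 0

0


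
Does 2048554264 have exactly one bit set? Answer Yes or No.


0b1111010000110100111010100011000. Multiple bits set => No

No


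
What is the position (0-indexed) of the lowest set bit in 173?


0b10101101. Lowest set bit at position 0

0


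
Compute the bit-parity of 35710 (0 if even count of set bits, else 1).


0b1000101101111110 has 10 ones => parity 0

0


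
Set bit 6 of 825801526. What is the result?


825801526 | (1 << 6) = 825801526 | 64 = 825801590

825801590


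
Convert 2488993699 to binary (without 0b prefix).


2488993699 = 10010100010110110000011110100011 in binary

10010100010110110000011110100011


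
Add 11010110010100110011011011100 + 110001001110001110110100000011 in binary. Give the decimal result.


11010110010100110011011011100 + 110001001110001110110100000011 = 1001100000000110101001111011111 = 1275286495

1275286495


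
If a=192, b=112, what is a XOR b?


192 ^ 112 = 176

176


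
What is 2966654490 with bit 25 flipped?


2966654490 ^ (1 << 25) = 2966654490 ^ 33554432 = 3000208922

3000208922


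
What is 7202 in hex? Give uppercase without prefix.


7202 = 1C22 hex

1C22


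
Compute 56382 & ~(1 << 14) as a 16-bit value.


56382 & ~(1 << 14) = 39998

39998


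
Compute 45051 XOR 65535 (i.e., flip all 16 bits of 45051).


45051 ^ 65535 = 20484

20484


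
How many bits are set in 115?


0b1110011 has 5 set bits

5


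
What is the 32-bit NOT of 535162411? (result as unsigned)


~0b11111111001011110111000101011 = 0b11100000000110100001000111010100 = 3759804884 (32-bit unsigned)

3759804884


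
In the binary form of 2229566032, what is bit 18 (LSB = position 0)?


0b10000100111001000111101001010000, position 18 = 1

1


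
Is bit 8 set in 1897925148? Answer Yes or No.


0b1110001001000000000101000011100, bit 8 = 0. No

No


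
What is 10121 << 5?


0b10011110001001 << 5 = 0b1001111000100100000 = 323872

323872


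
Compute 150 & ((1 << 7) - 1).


150 & 127 = 22

22


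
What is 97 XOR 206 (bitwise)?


0b1100001 ^ 0b11001110 = 0b10101111 = 175

175


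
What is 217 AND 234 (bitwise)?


0b11011001 & 0b11101010 = 0b11001000 = 200

200


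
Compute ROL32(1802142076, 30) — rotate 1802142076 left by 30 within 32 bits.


Rotate 0b1101011011010101000000101111100 left by 30 (32-bit) = 0b11010110110101010000001011111 = 450535519

450535519


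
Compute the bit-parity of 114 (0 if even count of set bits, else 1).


0b1110010 has 4 ones => parity 0

0


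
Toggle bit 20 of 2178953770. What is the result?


2178953770 ^ (1 << 20) = 2178953770 ^ 1048576 = 2180002346

2180002346


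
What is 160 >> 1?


0b10100000 >> 1 = 0b1010000 = 80

80


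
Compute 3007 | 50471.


0b101110111111 | 0b1100010100100111 = 0b1100111110111111 = 53183

53183


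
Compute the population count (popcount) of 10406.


0b10100010100110 has 6 set bits

6


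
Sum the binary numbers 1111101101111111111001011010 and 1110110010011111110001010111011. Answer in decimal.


1111101101111111111001011010 + 1110110010011111110001010111011 = 10000110000001111110000100010101 = 2248663317

2248663317


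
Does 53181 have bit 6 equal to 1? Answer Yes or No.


0b1100111110111101, bit 6 = 0. No

No


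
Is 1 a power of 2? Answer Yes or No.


0b1. Only one bit set => Yes

Yes


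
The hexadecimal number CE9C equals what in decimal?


CE9C hex = 52892 decimal

52892


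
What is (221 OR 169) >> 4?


Step 1: 221 | 169 = 253
Step 2: 253 >> 4 = 15

15


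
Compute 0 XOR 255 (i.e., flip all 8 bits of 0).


0 ^ 255 = 255

255


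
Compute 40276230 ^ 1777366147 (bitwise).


0b10011001101001000100000110 ^ 0b1101001111100000111010010000011 = 0b1101011100101101110010110000101 = 1805051269

1805051269


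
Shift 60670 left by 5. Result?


0b1110110011111110 << 5 = 0b111011001111111000000 = 1941440

1941440


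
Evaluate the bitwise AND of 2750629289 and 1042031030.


0b10100011111100110100010110101001 & 0b111110000111000010000110110110 = 0b100010000100000000000110100000 = 571474336

571474336


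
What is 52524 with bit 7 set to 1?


52524 | (1 << 7) = 52524 | 128 = 52652

52652


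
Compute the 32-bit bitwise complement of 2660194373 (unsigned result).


~0b10011110100011110101100001000101 = 0b1100001011100001010011110111010 = 1634772922 (32-bit unsigned)

1634772922


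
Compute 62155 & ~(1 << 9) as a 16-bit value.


62155 & ~(1 << 9) = 61643

61643


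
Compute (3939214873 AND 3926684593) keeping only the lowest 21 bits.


Step 1: 3939214873 & 3926684593 = 3926401553
Step 2: 3926401553 & 2097151 = 533009

533009


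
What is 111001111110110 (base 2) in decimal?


111001111110110 in decimal = 29686

29686


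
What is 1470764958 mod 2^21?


1470764958 & 2097151 = 661406

661406


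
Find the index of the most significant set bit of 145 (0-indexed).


0b10010001. Highest set bit at position 7

7


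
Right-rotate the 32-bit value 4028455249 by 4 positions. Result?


Rotate 0b11110000000111010101100101010001 right by 4 (32-bit) = 0b11111000000011101010110010101 = 520213909

520213909


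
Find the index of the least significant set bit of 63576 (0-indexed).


0b1111100001011000. Lowest set bit at position 3

3


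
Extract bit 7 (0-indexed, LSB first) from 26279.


0b110011010100111, position 7 = 1

1


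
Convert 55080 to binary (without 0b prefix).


55080 = 1101011100101000 in binary

1101011100101000


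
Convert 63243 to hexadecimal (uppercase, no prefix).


63243 = F70B hex

F70B


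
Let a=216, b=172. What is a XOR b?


216 ^ 172 = 116

116


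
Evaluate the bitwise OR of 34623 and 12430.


0b1000011100111111 | 0b11000010001110 = 0b1011011110111111 = 47039

47039


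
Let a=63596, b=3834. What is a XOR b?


63596 ^ 3834 = 63126

63126


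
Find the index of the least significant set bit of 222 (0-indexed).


0b11011110. Lowest set bit at position 1

1


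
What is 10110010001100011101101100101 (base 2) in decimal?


10110010001100011101101100101 in decimal = 373701477

373701477


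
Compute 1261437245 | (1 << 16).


1261437245 | (1 << 16) = 1261437245 | 65536 = 1261502781

1261502781


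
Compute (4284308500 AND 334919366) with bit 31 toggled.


Step 1: 4284308500 & 334919366 = 324293636
Step 2: 324293636 ^ (1 << 31) = 324293636 ^ 2147483648 = 2471777284

2471777284


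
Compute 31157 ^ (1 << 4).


31157 ^ (1 << 4) = 31157 ^ 16 = 31141

31141


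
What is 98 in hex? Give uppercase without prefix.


98 = 62 hex

62


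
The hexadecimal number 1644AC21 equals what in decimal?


1644AC21 hex = 373599265 decimal

373599265


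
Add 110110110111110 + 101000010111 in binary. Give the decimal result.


110110110111110 + 101000010111 = 111011111010101 = 30677

30677


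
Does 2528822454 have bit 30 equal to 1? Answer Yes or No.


0b10010110101110101100010010110110, bit 30 = 0. No

No


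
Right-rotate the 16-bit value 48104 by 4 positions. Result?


Rotate 0b1011101111101000 right by 4 (16-bit) = 0b1000101110111110 = 35774

35774


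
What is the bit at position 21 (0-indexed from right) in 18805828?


0b1000111101111010001000100, position 21 = 0

0


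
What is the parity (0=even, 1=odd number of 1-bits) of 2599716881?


0b10011010111101001000100000010001 has 13 ones => parity 1

1


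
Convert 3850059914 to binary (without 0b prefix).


3850059914 = 11100101011110110100000010001010 in binary

11100101011110110100000010001010


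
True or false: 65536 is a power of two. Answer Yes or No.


0b10000000000000000. Only one bit set => Yes

Yes


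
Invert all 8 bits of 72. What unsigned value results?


72 ^ 255 = 183

183


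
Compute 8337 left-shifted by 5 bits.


0b10000010010001 << 5 = 0b1000001001000100000 = 266784

266784


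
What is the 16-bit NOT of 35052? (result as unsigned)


~0b1000100011101100 = 0b111011100010011 = 30483 (16-bit unsigned)

30483


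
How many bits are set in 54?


0b110110 has 4 set bits

4


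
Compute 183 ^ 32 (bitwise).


0b10110111 ^ 0b100000 = 0b10010111 = 151

151


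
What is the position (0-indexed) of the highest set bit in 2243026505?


0b10000101101100011101111001001001. Highest set bit at position 31

31


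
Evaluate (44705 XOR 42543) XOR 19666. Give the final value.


Step 1: 44705 ^ 42543 = 2190
Step 2: 2190 ^ 19666 = 17500

17500


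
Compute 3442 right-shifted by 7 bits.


0b110101110010 >> 7 = 0b11010 = 26

26


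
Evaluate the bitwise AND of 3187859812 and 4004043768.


0b10111110000000101110000101100100 & 0b11101110101010001101101111111000 = 0b10101110000000001100000101100000 = 2919285088

2919285088


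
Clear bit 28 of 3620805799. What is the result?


3620805799 & ~(1 << 28) = 3352370343

3352370343


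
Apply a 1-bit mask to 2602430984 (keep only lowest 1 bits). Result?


2602430984 & 1 = 0

0


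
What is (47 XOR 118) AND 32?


Step 1: 47 ^ 118 = 89
Step 2: 89 & 32 = 0

0


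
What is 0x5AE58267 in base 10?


5AE58267 hex = 1524990567 decimal

1524990567


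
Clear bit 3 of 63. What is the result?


63 & ~(1 << 3) = 55

55


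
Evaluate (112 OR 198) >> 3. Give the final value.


Step 1: 112 | 198 = 246
Step 2: 246 >> 3 = 30

30


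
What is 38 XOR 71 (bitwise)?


0b100110 ^ 0b1000111 = 0b1100001 = 97

97


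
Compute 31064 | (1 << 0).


31064 | (1 << 0) = 31064 | 1 = 31065

31065


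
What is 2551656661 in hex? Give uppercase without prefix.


2551656661 = 981730D5 hex

981730D5


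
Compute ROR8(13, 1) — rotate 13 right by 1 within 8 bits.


Rotate 0b1101 right by 1 (8-bit) = 0b10000110 = 134

134


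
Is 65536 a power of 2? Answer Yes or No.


0b10000000000000000. Only one bit set => Yes

Yes


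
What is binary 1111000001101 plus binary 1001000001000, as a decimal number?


1111000001101 + 1001000001000 = 11000000010101 = 12309

12309


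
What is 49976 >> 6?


0b1100001100111000 >> 6 = 0b1100001100 = 780

780


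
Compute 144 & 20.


0b10010000 & 0b10100 = 0b10000 = 16

16


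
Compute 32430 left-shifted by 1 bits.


0b111111010101110 << 1 = 0b1111110101011100 = 64860

64860


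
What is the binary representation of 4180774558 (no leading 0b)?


4180774558 = 11111001001100011000111010011110 in binary

11111001001100011000111010011110


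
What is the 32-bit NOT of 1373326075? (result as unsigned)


~0b1010001110110110100101011111011 = 0b10101110001001001011010100000100 = 2921641220 (32-bit unsigned)

2921641220


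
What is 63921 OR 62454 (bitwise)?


0b1111100110110001 | 0b1111001111110110 = 0b1111101111110111 = 64503

64503


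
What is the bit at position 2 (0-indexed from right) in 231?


0b11100111, position 2 = 1

1


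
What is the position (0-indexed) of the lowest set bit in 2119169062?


0b1111110010011111111010000100110. Lowest set bit at position 1

1


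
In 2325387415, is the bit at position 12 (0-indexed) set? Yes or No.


0b10001010100110101001100010010111, bit 12 = 1. Yes

Yes


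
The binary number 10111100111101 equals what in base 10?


10111100111101 in decimal = 12093

12093


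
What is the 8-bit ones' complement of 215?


215 ^ 255 = 40

40


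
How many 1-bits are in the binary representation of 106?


0b1101010 has 4 set bits

4


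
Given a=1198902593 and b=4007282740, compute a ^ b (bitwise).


1198902593 ^ 4007282740 = 2846852469

2846852469


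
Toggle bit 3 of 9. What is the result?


9 ^ (1 << 3) = 9 ^ 8 = 1

1


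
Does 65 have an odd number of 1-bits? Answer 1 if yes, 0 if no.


0b1000001 has 2 ones => parity 0

0


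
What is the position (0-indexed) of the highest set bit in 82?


0b1010010. Highest set bit at position 6

6


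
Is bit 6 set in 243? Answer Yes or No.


0b11110011, bit 6 = 1. Yes

Yes


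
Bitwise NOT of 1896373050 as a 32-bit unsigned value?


~0b1110001000010000101101100111010 = 0b10001110111101111010010011000101 = 2398594245 (32-bit unsigned)

2398594245


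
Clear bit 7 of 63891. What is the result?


63891 & ~(1 << 7) = 63763

63763


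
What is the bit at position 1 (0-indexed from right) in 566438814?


0b100001110000110010101110011110, position 1 = 1

1


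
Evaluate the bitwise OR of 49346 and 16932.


0b1100000011000010 | 0b100001000100100 = 0b1100001011100110 = 49894

49894


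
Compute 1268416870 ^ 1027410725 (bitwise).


0b1001011100110101000000101100110 ^ 0b111101001111010000101100100101 = 0b1110110101001111000101001000011 = 1990691395

1990691395


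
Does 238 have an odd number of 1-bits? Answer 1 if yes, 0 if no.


0b11101110 has 6 ones => parity 0

0


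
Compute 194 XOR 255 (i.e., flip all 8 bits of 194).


194 ^ 255 = 61

61


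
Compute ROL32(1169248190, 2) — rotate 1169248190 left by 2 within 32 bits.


Rotate 0b1000101101100010100111110111110 left by 2 (32-bit) = 0b10110110001010011111011111001 = 382025465

382025465


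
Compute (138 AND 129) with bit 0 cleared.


Step 1: 138 & 129 = 128
Step 2: 128 & ~(1 << 0) = 128

128


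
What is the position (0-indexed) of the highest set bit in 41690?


0b1010001011011010. Highest set bit at position 15

15


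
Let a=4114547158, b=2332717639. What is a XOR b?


4114547158 ^ 2332717639 = 2117432209

2117432209


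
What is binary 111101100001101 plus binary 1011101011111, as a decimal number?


111101100001101 + 1011101011111 = 1001001001101100 = 37484

37484


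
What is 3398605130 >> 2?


0b11001010100100101001100101001010 >> 2 = 0b110010101001001010011001010010 = 849651282

849651282


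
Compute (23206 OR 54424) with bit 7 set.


Step 1: 23206 | 54424 = 57022
Step 2: 57022 | (1 << 7) = 57022 | 128 = 57022

57022


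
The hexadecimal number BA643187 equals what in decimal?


BA643187 hex = 3127128455 decimal

3127128455


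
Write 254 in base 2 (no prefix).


254 = 11111110 in binary

11111110


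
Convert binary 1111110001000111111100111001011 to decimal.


1111110001000111111100111001011 in decimal = 2116286923

2116286923


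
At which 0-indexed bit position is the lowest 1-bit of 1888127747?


0b1110000100010101000101100000011. Lowest set bit at position 0

0


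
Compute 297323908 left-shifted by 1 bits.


0b10001101110001100110110000100 << 1 = 0b100011011100011001101100001000 = 594647816

594647816


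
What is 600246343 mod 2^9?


600246343 & 511 = 71

71


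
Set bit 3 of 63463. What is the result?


63463 | (1 << 3) = 63463 | 8 = 63471

63471


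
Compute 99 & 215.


0b1100011 & 0b11010111 = 0b1000011 = 67

67


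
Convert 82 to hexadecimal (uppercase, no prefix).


82 = 52 hex

52


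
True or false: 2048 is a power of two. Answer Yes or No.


0b100000000000. Only one bit set => Yes

Yes


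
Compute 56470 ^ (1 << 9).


56470 ^ (1 << 9) = 56470 ^ 512 = 56982

56982


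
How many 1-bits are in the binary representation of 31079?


0b111100101100111 has 10 set bits

10


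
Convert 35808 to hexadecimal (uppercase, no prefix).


35808 = 8BE0 hex

8BE0


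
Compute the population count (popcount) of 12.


0b1100 has 2 set bits

2


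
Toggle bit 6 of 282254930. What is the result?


282254930 ^ (1 << 6) = 282254930 ^ 64 = 282254866

282254866


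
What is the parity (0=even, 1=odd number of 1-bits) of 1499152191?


0b1011001010110110011111100111111 has 21 ones => parity 1

1


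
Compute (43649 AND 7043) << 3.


Step 1: 43649 & 7043 = 2689
Step 2: 2689 << 3 = 21512

21512


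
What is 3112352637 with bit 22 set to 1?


3112352637 | (1 << 22) = 3112352637 | 4194304 = 3116546941

3116546941


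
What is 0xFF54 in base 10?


FF54 hex = 65364 decimal

65364


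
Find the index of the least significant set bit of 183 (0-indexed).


0b10110111. Lowest set bit at position 0

0


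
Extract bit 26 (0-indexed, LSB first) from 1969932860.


0b1110101011010101100101000111100, position 26 = 1

1


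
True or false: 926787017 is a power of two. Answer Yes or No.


0b110111001111011010010111001001. Multiple bits set => No

No


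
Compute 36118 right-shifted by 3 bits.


0b1000110100010110 >> 3 = 0b1000110100010 = 4514

4514


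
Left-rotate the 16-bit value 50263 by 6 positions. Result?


Rotate 0b1100010001010111 left by 6 (16-bit) = 0b1010111110001 = 5617

5617


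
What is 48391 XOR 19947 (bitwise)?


0b1011110100000111 ^ 0b100110111101011 = 0b1111000011101100 = 61676

61676


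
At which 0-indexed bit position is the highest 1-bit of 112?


0b1110000. Highest set bit at position 6

6


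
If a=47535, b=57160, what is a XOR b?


47535 ^ 57160 = 26343

26343


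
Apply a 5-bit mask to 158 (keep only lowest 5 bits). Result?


158 & 31 = 30

30


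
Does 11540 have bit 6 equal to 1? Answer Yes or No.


0b10110100010100, bit 6 = 0. No

No


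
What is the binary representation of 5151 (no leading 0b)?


5151 = 1010000011111 in binary

1010000011111


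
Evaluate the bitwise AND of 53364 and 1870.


0b1101000001110100 & 0b11101001110 = 0b1000100 = 68

68


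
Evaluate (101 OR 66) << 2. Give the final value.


Step 1: 101 | 66 = 103
Step 2: 103 << 2 = 412

412


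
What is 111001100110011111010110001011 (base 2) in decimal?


111001100110011111010110001011 in decimal = 966391179

966391179


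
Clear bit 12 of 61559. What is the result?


61559 & ~(1 << 12) = 57463

57463


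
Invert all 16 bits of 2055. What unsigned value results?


2055 ^ 65535 = 63480

63480


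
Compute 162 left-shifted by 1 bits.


0b10100010 << 1 = 0b101000100 = 324

324


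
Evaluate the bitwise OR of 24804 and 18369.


0b110000011100100 | 0b100011111000001 = 0b110011111100101 = 26597

26597


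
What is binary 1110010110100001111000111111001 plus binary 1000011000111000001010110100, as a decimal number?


1110010110100001111000111111001 + 1000011000111000001010110100 = 1111011001101000111010010101101 = 2067035309

2067035309


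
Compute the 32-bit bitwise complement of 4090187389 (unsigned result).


~0b11110011110010110100111001111101 = 0b1100001101001011000110000010 = 204779906 (32-bit unsigned)

204779906


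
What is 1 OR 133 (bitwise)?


0b1 | 0b10000101 = 0b10000101 = 133

133


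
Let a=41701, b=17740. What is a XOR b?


41701 ^ 17740 = 59305

59305


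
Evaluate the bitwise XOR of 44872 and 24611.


0b1010111101001000 ^ 0b110000000100011 = 0b1100111101101011 = 53099

53099


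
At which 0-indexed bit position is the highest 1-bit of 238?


0b11101110. Highest set bit at position 7

7


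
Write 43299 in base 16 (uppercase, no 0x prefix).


43299 = A923 hex

A923


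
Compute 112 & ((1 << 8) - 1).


112 & 255 = 112

112


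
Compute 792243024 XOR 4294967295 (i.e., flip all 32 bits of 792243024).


792243024 ^ 4294967295 = 3502724271

3502724271


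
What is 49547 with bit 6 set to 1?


49547 | (1 << 6) = 49547 | 64 = 49611

49611


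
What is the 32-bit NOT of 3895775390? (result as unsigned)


~0b11101000001101001101000010011110 = 0b10111110010110010111101100001 = 399191905 (32-bit unsigned)

399191905


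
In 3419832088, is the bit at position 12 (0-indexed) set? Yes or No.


0b11001011110101100111111100011000, bit 12 = 1. Yes

Yes


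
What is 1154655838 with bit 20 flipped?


1154655838 ^ (1 << 20) = 1154655838 ^ 1048576 = 1153607262

1153607262


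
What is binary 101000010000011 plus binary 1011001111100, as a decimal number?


101000010000011 + 1011001111100 = 110011011111111 = 26367

26367


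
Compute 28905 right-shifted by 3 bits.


0b111000011101001 >> 3 = 0b111000011101 = 3613

3613


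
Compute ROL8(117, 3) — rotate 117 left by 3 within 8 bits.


Rotate 0b1110101 left by 3 (8-bit) = 0b10101011 = 171

171


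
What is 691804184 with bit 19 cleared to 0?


691804184 & ~(1 << 19) = 691279896

691279896


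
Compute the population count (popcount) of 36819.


0b1000111111010011 has 10 set bits

10


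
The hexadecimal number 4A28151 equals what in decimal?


4A28151 hex = 77758801 decimal

77758801


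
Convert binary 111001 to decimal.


111001 in decimal = 57

57


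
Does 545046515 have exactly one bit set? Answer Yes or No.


0b100000011111001011111111110011. Multiple bits set => No

No


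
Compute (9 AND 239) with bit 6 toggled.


Step 1: 9 & 239 = 9
Step 2: 9 ^ (1 << 6) = 9 ^ 64 = 73

73


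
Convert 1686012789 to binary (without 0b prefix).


1686012789 = 1100100011111101000001101110101 in binary

1100100011111101000001101110101


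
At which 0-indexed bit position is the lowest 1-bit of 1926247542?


0b1110010110100000011010001110110. Lowest set bit at position 1

1


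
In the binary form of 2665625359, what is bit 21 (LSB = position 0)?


0b10011110111000100011011100001111, position 21 = 1

1


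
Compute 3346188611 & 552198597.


0b11000111011100101100100101000011 & 0b100000111010011110000111000101 = 0b11000001100000101000001 = 6340929

6340929


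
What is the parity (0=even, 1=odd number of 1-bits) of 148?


0b10010100 has 3 ones => parity 1

1


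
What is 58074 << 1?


0b1110001011011010 << 1 = 0b11100010110110100 = 116148

116148


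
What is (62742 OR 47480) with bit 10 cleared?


Step 1: 62742 | 47480 = 64894
Step 2: 64894 & ~(1 << 10) = 63870

63870


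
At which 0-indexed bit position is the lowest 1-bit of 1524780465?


0b1011010111000100100110110110001. Lowest set bit at position 0

0


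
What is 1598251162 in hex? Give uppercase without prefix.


1598251162 = 5F43609A hex

5F43609A


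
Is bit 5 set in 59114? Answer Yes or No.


0b1110011011101010, bit 5 = 1. Yes

Yes


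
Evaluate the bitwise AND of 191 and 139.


0b10111111 & 0b10001011 = 0b10001011 = 139

139


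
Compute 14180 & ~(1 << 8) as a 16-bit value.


14180 & ~(1 << 8) = 13924

13924


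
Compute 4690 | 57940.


0b1001001010010 | 0b1110001001010100 = 0b1111001001010110 = 62038

62038
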